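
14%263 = 14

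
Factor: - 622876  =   - 2^2*155719^1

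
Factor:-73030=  - 2^1*5^1*67^1*109^1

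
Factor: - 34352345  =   - 5^1 * 2141^1*3209^1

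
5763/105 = 54 + 31/35 = 54.89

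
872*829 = 722888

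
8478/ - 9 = -942/1 = - 942.00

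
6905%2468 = 1969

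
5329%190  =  9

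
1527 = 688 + 839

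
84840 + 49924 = 134764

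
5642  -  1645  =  3997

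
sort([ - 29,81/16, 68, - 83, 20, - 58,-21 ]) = [ - 83, - 58,-29, - 21,81/16,  20, 68]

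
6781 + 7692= 14473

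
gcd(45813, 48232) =1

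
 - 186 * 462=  - 85932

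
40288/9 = 40288/9 = 4476.44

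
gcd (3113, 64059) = 1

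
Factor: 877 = 877^1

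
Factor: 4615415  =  5^1* 7^1*17^1*7757^1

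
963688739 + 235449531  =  1199138270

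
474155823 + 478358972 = 952514795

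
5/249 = 5/249 = 0.02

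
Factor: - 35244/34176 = -2^ ( - 5 )*3^1*  11^1 = - 33/32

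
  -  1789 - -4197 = 2408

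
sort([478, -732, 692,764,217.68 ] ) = [ - 732,217.68,  478, 692,764] 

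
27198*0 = 0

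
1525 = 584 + 941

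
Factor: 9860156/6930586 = 4930078/3465293 = 2^1 *13^(- 1)*149^(  -  1 )*181^1*1789^( - 1 )*13619^1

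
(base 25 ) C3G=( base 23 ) E81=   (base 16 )1da7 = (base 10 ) 7591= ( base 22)ff1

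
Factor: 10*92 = 920 = 2^3*5^1*23^1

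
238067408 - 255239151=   -  17171743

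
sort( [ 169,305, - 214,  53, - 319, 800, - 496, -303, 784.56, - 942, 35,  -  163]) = [-942, - 496, - 319, - 303, - 214 , - 163,35, 53,169,305,784.56, 800]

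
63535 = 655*97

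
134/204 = 67/102 = 0.66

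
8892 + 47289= 56181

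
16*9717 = 155472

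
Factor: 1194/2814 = 7^( - 1 )*67^( - 1)* 199^1= 199/469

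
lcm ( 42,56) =168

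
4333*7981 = 34581673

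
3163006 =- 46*( - 68761 )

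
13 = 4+9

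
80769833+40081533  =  120851366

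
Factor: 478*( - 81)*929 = - 2^1 * 3^4*239^1*929^1 = -35969022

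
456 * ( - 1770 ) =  - 807120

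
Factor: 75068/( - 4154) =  - 2^1 * 7^2*31^ ( - 1 ) * 67^( - 1)*383^1=-  37534/2077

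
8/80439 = 8/80439= 0.00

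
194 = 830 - 636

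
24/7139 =24/7139 = 0.00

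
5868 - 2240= 3628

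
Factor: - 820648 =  - 2^3*19^1*5399^1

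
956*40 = 38240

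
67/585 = 67/585=   0.11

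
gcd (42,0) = 42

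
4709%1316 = 761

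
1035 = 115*9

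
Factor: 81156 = 2^2*3^1*6763^1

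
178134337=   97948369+80185968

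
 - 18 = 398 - 416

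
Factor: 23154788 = 2^2*5788697^1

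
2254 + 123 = 2377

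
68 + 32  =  100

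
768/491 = 1 + 277/491 = 1.56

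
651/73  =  8 + 67/73 = 8.92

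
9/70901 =9/70901 = 0.00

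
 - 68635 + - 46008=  - 114643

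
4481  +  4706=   9187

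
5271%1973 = 1325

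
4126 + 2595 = 6721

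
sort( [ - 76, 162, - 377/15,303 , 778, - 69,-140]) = [ - 140, - 76, - 69,  -  377/15, 162,303, 778]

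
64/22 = 2 + 10/11 =2.91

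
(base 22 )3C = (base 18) 46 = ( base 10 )78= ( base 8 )116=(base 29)2K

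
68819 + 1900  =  70719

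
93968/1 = 93968 = 93968.00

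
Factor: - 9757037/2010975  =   - 3^( - 1)*5^ ( - 2 )*23^1*263^1*1613^1*26813^(-1 )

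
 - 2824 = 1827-4651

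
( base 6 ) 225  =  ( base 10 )89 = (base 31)2r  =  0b1011001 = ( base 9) 108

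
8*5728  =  45824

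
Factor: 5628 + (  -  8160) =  - 2^2*3^1 * 211^1 = - 2532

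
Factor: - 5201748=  - 2^2 * 3^2*131^1*1103^1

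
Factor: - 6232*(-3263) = 20335016 = 2^3*13^1*19^1*41^1*251^1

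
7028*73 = 513044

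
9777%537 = 111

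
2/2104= 1/1052= 0.00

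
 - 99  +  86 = -13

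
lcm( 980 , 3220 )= 22540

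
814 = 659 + 155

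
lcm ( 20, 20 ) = 20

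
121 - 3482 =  - 3361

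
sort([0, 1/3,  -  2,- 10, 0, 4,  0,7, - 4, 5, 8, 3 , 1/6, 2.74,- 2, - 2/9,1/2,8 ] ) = [-10,-4,-2, - 2,-2/9,0,0,0, 1/6, 1/3,1/2,2.74, 3,4 , 5,7, 8,8]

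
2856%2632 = 224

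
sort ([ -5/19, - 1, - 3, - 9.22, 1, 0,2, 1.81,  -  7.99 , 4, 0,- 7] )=[ - 9.22, - 7.99, - 7,-3,-1, - 5/19, 0, 0, 1,1.81 , 2,  4] 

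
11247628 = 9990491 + 1257137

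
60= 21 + 39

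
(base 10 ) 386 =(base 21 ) I8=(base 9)468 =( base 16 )182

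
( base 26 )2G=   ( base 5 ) 233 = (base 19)3b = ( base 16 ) 44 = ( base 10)68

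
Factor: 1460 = 2^2 * 5^1*73^1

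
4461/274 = 16 + 77/274   =  16.28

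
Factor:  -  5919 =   -  3^1*1973^1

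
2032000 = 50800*40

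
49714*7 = 347998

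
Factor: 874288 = 2^4*53^1*1031^1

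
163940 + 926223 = 1090163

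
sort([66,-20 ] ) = [-20,66] 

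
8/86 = 4/43 = 0.09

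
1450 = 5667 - 4217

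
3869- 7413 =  - 3544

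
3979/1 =3979 = 3979.00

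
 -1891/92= -21 + 41/92 = - 20.55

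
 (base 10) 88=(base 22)40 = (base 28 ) 34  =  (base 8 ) 130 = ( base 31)2Q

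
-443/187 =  - 443/187= - 2.37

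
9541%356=285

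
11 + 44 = 55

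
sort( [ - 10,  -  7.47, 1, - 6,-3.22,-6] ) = [ - 10 ,  -  7.47, - 6,-6, - 3.22, 1]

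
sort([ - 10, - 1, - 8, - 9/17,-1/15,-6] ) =[-10, - 8,-6,-1, - 9/17,- 1/15] 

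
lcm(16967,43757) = 831383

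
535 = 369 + 166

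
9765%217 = 0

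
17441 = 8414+9027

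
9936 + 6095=16031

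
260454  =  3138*83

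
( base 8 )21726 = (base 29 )AQA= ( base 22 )IL0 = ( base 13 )4239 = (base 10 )9174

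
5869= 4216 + 1653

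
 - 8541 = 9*(- 949)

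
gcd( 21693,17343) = 3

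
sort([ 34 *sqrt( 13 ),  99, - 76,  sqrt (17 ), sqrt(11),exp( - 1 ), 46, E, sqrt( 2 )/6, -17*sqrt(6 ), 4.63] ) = [-76,  -  17*sqrt( 6), sqrt( 2)/6,exp( - 1 ), E,sqrt(11), sqrt (17 ),4.63, 46, 99, 34*sqrt(13 )] 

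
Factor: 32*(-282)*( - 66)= 2^7*3^2*11^1*47^1 = 595584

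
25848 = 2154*12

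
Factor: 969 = 3^1*17^1*19^1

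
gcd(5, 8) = 1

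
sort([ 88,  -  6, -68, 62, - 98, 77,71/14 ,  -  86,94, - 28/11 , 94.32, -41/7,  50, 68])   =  [ - 98,-86,-68, - 6, - 41/7, - 28/11, 71/14, 50, 62, 68,77,88, 94, 94.32] 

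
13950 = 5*2790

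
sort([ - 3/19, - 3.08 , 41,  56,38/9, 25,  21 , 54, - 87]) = [ - 87, - 3.08, - 3/19,38/9,21,25,41,54,56] 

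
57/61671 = 19/20557 = 0.00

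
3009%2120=889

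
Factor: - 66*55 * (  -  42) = 152460 = 2^2*3^2* 5^1*7^1 * 11^2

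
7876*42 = 330792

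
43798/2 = 21899 = 21899.00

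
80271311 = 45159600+35111711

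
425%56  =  33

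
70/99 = 70/99 = 0.71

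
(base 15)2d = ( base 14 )31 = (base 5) 133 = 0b101011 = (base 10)43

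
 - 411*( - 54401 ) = 22358811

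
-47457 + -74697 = - 122154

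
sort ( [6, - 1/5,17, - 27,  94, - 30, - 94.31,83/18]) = [ - 94.31, - 30, - 27,- 1/5,  83/18,6, 17,  94 ] 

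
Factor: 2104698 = 2^1*3^1*350783^1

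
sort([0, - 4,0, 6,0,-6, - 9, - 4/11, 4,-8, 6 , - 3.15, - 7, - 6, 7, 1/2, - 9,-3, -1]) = [ - 9, - 9, - 8, - 7, - 6,  -  6, - 4, - 3.15, - 3, - 1, - 4/11, 0,0,  0,1/2, 4 , 6, 6, 7] 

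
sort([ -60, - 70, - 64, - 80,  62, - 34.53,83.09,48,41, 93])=[  -  80,  -  70  , - 64,- 60, -34.53, 41,48, 62,  83.09, 93 ] 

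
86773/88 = 986+ 5/88  =  986.06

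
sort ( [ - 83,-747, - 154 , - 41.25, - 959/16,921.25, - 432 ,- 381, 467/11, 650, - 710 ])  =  [ - 747, -710, - 432, - 381, - 154, - 83, - 959/16, - 41.25, 467/11, 650,921.25 ]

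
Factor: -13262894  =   - 2^1*6631447^1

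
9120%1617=1035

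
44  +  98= 142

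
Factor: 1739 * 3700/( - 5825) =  - 257372/233 = -2^2*37^2 * 47^1 * 233^(-1)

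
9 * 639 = 5751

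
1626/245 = 6 + 156/245 = 6.64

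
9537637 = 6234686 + 3302951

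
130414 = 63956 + 66458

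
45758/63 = 726 + 20/63 = 726.32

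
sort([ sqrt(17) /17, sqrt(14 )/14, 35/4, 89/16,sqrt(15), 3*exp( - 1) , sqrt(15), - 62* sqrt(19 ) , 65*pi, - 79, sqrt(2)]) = [ - 62 * sqrt(19), - 79,sqrt(17)/17, sqrt (14)/14, 3 * exp(- 1 ),  sqrt(2) , sqrt( 15), sqrt( 15 ), 89/16, 35/4,65 *pi ]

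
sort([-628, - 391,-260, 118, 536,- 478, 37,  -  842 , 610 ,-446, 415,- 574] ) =[ - 842,-628 , - 574, - 478, - 446, - 391, - 260, 37, 118,  415,  536,610 ] 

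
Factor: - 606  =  -2^1* 3^1*101^1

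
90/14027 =90/14027 =0.01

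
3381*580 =1960980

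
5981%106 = 45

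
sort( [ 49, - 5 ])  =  [  -  5, 49]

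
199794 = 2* 99897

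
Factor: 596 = 2^2*149^1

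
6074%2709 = 656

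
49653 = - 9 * ( - 5517) 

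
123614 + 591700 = 715314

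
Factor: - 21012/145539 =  - 2^2*3^( - 1)*17^1*157^(-1)= -  68/471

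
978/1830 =163/305 = 0.53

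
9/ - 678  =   - 1+ 223/226 = - 0.01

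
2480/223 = 11 + 27/223 = 11.12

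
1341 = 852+489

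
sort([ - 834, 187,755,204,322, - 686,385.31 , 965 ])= [-834, - 686,187,204, 322, 385.31,755, 965] 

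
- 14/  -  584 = 7/292 = 0.02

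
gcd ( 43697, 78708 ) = 1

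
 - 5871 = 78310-84181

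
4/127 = 4/127 = 0.03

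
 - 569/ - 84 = 6  +  65/84= 6.77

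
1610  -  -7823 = 9433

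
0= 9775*0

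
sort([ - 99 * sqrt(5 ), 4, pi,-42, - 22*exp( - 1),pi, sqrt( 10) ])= [ - 99 * sqrt( 5),  -  42, - 22*exp( - 1),pi, pi,sqrt ( 10), 4 ] 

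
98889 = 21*4709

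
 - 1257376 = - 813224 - 444152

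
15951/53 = 300 + 51/53  =  300.96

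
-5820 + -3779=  - 9599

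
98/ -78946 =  -1 + 5632/5639 = - 0.00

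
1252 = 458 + 794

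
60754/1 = 60754  =  60754.00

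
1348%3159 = 1348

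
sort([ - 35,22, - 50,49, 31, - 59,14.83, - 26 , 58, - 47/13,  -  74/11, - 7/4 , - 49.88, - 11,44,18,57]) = [  -  59 , - 50, - 49.88, - 35, - 26, - 11,-74/11, - 47/13,- 7/4,14.83,18,22,31,44,49,57 , 58] 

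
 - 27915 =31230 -59145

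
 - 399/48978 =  - 1 + 16193/16326 = -0.01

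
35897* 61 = 2189717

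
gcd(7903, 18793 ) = 1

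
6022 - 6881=-859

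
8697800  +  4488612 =13186412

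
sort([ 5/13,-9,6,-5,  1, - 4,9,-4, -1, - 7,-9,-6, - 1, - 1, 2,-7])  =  [- 9,  -  9, -7 , - 7, - 6, - 5,  -  4,-4, - 1, - 1,  -  1, 5/13,1,2, 6,9] 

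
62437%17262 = 10651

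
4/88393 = 4/88393 = 0.00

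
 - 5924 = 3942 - 9866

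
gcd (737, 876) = 1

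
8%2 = 0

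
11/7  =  11/7= 1.57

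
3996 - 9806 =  - 5810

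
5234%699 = 341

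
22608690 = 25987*870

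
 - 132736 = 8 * ( - 16592 ) 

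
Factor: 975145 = 5^1*195029^1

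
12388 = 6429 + 5959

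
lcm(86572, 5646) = 259716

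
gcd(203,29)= 29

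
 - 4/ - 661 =4/661  =  0.01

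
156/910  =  6/35 = 0.17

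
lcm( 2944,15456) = 61824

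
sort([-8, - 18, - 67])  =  [ - 67, - 18, - 8] 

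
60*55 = 3300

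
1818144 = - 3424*( - 531)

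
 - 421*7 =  - 2947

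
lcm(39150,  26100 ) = 78300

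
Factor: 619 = 619^1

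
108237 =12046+96191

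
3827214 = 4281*894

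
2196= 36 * 61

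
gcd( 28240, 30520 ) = 40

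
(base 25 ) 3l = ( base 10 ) 96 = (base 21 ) 4C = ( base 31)33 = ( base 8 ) 140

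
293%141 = 11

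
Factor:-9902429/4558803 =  - 3^( - 1)*19^( - 1 )*151^1*65579^1 * 79979^ ( - 1) 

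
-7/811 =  - 7/811= -  0.01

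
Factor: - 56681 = -56681^1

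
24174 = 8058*3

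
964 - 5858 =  - 4894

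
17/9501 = 17/9501 = 0.00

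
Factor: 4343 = 43^1 * 101^1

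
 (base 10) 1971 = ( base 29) 29S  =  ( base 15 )8B6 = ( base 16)7b3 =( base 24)3a3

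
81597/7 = 81597/7 = 11656.71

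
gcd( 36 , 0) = 36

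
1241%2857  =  1241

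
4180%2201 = 1979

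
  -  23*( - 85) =1955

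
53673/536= 53673/536 =100.14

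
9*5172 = 46548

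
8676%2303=1767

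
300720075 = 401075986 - 100355911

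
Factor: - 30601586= - 2^1* 101^1*197^1*769^1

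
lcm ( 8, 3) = 24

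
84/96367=84/96367 = 0.00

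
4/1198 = 2/599=0.00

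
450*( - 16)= - 7200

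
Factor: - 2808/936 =  -  3^1 = - 3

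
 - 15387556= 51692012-67079568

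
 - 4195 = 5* ( - 839)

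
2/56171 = 2/56171 = 0.00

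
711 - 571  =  140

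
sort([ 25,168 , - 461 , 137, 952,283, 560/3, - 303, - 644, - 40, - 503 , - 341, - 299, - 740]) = [ -740,  -  644, - 503, - 461, - 341,-303, - 299, - 40,  25,137, 168,560/3,  283, 952] 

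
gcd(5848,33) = 1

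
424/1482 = 212/741 = 0.29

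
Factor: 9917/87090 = 2^(-1 )*3^ ( - 1)*5^(- 1)*47^1*211^1*2903^(  -  1) 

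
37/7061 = 37/7061  =  0.01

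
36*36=1296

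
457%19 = 1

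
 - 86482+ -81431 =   -  167913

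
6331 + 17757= 24088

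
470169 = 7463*63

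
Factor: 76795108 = 2^2*13^1 * 59^1 * 25031^1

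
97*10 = 970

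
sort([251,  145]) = [ 145,251]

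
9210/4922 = 4605/2461 = 1.87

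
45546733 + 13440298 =58987031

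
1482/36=41+1/6 = 41.17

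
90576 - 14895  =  75681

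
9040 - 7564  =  1476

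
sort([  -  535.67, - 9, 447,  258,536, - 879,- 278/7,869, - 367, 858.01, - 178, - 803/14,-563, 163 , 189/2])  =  [ - 879, - 563, - 535.67, -367,-178, - 803/14, - 278/7, - 9,189/2,163, 258, 447, 536,  858.01,869]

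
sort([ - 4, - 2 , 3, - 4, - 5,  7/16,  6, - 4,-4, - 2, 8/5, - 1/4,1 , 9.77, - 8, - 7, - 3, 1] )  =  [ - 8, - 7, - 5,  -  4,-4, - 4, - 4,-3, - 2, - 2, - 1/4,7/16, 1,1, 8/5, 3, 6, 9.77 ]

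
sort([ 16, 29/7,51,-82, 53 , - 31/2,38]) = [ - 82, - 31/2,29/7 , 16, 38, 51,53 ]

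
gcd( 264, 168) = 24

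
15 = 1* 15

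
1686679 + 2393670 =4080349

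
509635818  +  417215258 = 926851076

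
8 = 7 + 1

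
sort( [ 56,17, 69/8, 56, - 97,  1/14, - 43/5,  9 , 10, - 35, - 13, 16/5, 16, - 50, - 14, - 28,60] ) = [ - 97, - 50, - 35, - 28, - 14, -13, - 43/5,1/14,16/5,69/8,9, 10, 16,17, 56,56,60 ] 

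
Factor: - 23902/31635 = - 2^1*3^(-2)*5^ ( - 1)*17^1=-34/45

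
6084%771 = 687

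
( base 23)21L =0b10001001110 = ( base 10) 1102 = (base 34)we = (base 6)5034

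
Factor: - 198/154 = -3^2*7^( - 1) = - 9/7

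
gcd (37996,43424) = 5428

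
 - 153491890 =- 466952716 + 313460826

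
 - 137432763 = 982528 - 138415291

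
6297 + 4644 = 10941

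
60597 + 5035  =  65632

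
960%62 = 30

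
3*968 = 2904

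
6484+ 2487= 8971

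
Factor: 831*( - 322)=-267582 = - 2^1*3^1*7^1 * 23^1 * 277^1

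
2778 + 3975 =6753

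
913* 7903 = 7215439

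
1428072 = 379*3768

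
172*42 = 7224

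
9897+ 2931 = 12828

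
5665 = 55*103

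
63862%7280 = 5622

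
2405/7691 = 2405/7691 = 0.31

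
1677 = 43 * 39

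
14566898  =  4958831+9608067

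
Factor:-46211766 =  - 2^1 * 3^1*7701961^1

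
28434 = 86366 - 57932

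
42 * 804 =33768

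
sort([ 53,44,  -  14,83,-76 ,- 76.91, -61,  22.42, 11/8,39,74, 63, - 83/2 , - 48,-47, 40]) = [ - 76.91, - 76,  -  61, -48 ,  -  47, - 83/2,-14,11/8, 22.42, 39,40,44,53, 63,74,  83 ] 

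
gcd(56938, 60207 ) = 7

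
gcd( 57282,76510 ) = 2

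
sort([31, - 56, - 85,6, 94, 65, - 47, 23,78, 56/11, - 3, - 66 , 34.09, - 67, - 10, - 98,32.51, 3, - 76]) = [  -  98, - 85, - 76, - 67, - 66, - 56, - 47, - 10,-3,3,56/11, 6 , 23, 31, 32.51,34.09 , 65, 78, 94]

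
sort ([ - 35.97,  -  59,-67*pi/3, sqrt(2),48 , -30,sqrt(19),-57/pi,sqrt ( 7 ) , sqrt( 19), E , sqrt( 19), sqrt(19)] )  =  [ - 67*pi/3, - 59, - 35.97, - 30 , - 57/pi, sqrt(2), sqrt (7),E, sqrt ( 19), sqrt( 19), sqrt( 19),sqrt( 19),48]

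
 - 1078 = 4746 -5824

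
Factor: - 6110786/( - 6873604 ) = 2^(  -  1 )*11^1*17^1*16339^1*1718401^( - 1 ) = 3055393/3436802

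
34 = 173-139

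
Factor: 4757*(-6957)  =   - 33094449 = - 3^2  *  67^1  *  71^1*773^1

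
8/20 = 2/5 = 0.40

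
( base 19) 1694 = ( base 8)21760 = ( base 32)8vg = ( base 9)13552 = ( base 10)9200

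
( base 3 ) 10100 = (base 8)132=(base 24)3i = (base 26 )3c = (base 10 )90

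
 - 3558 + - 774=  -  4332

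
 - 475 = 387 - 862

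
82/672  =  41/336 = 0.12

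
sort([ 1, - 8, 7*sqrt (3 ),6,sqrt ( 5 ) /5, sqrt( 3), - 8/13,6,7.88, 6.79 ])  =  [  -  8, - 8/13, sqrt (5 )/5,1,sqrt(3 ),6,6,6.79,  7.88, 7*sqrt(3 )] 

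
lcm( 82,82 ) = 82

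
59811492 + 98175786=157987278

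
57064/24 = 2377 + 2/3= 2377.67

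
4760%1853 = 1054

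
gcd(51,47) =1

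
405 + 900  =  1305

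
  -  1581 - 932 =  - 2513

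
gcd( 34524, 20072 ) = 4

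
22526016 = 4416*5101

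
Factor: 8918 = 2^1*7^3*13^1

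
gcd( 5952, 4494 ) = 6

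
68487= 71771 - 3284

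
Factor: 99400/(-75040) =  - 2^( -2)*5^1*67^ (  -  1 )*71^1 = - 355/268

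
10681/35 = 305+ 6/35=305.17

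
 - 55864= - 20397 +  - 35467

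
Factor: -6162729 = -3^1 * 71^1*28933^1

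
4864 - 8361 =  - 3497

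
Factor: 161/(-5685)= - 3^( - 1 )*5^( - 1 )*7^1*23^1*379^ ( - 1)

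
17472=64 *273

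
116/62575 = 116/62575 = 0.00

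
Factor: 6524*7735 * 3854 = 194484941560 = 2^3 * 5^1*7^2 * 13^1*17^1* 41^1*47^1*233^1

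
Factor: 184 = 2^3*23^1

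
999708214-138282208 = 861426006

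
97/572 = 97/572 = 0.17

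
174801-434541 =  - 259740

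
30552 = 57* 536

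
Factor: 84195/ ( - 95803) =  - 3^2*5^1*1871^1*95803^( - 1)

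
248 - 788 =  - 540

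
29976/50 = 599 + 13/25 =599.52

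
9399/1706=9399/1706 = 5.51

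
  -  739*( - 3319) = 2452741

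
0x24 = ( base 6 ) 100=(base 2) 100100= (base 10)36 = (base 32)14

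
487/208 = 2 +71/208 = 2.34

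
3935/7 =3935/7 = 562.14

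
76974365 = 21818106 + 55156259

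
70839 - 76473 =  - 5634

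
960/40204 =240/10051 =0.02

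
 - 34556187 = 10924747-45480934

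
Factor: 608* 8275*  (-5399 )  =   - 27163448800 =- 2^5*5^2*19^1* 331^1*5399^1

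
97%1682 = 97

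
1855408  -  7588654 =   -  5733246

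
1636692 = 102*16046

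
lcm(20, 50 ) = 100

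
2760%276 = 0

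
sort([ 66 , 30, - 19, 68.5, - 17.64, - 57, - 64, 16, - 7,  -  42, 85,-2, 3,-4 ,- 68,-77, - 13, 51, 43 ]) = [-77,-68,-64, - 57, - 42, - 19, - 17.64, - 13, - 7, - 4, - 2, 3,16, 30,  43,51, 66, 68.5, 85 ]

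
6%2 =0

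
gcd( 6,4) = 2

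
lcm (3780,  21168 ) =105840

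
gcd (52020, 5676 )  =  12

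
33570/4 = 8392 + 1/2 = 8392.50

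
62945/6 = 10490+ 5/6 = 10490.83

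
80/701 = 80/701 = 0.11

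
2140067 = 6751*317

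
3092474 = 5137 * 602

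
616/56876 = 154/14219 = 0.01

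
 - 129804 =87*( - 1492)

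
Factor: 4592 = 2^4 * 7^1*41^1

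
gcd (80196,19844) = 164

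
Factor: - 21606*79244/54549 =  - 51883208/1653=- 2^3 * 3^ (  -  1)*13^1 * 19^( - 1)*29^( - 1 ) *277^1*1801^1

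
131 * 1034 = 135454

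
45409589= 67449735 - 22040146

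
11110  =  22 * 505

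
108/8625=36/2875 = 0.01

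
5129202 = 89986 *57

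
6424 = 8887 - 2463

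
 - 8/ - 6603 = 8/6603 = 0.00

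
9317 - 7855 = 1462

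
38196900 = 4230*9030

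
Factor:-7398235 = -5^1*13^1 * 113819^1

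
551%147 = 110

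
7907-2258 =5649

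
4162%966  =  298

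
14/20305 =14/20305 = 0.00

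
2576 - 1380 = 1196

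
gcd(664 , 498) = 166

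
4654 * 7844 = 36505976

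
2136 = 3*712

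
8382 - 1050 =7332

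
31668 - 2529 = 29139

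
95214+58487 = 153701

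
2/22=1/11 = 0.09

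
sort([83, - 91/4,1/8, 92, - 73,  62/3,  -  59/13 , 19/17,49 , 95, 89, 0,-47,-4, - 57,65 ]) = [ - 73, - 57, - 47, - 91/4  ,- 59/13,-4, 0,1/8, 19/17, 62/3,49,65,83,89,92,95 ]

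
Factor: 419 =419^1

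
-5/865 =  - 1/173 = -0.01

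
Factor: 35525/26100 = 2^(-2)*3^(-2)  *  7^2 = 49/36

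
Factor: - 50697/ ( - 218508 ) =129/556 =2^( - 2)*3^1*43^1*139^( - 1)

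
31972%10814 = 10344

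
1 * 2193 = 2193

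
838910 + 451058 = 1289968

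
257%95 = 67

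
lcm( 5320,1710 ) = 47880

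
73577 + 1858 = 75435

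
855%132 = 63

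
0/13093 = 0=0.00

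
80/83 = 80/83 =0.96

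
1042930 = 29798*35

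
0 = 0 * 332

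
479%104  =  63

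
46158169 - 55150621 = -8992452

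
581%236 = 109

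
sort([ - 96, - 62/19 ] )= [ - 96,-62/19 ] 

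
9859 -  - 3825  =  13684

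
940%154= 16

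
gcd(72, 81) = 9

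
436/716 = 109/179 = 0.61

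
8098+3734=11832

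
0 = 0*45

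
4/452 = 1/113 = 0.01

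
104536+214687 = 319223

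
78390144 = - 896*( - 87489) 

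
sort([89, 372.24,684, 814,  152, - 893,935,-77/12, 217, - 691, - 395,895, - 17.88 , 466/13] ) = [ - 893,-691, - 395, - 17.88, - 77/12,  466/13,89,152, 217,372.24,684,814,  895, 935]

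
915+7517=8432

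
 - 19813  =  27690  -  47503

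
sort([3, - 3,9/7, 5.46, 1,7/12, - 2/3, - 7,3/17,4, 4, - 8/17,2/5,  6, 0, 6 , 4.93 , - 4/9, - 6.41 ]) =[ - 7, - 6.41, - 3, - 2/3, - 8/17  , - 4/9,0,3/17, 2/5,7/12, 1, 9/7,3, 4, 4, 4.93,5.46,6,6]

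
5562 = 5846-284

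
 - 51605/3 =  - 51605/3 = - 17201.67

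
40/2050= 4/205= 0.02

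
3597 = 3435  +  162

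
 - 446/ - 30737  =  446/30737 = 0.01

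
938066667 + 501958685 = 1440025352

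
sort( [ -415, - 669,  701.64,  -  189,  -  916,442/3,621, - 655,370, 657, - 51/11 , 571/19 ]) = [  -  916, - 669, - 655 ,-415, - 189,  -  51/11,571/19,442/3,  370 , 621,657, 701.64]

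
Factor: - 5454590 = -2^1*5^1*199^1 * 2741^1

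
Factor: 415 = 5^1* 83^1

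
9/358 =9/358 = 0.03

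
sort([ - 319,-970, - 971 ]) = [-971, - 970, - 319 ] 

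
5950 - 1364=4586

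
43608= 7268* 6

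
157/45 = 157/45 = 3.49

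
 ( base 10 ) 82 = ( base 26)34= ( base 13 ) 64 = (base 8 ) 122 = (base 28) 2Q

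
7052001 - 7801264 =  - 749263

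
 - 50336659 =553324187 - 603660846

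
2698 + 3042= 5740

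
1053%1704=1053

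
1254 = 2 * 627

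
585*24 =14040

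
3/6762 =1/2254 = 0.00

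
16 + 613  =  629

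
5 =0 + 5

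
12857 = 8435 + 4422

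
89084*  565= 50332460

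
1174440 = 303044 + 871396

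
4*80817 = 323268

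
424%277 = 147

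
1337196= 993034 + 344162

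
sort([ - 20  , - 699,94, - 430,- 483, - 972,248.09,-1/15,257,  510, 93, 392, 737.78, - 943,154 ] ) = [ - 972, - 943, - 699, - 483, - 430, - 20, - 1/15, 93,94,154,248.09,257, 392,510, 737.78]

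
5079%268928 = 5079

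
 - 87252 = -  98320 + 11068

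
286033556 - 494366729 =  - 208333173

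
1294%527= 240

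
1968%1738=230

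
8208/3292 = 2 + 406/823  =  2.49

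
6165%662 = 207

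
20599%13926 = 6673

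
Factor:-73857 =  - 3^1*7^1*3517^1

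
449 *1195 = 536555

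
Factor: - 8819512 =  - 2^3*13^1*137^1*619^1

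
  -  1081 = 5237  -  6318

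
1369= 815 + 554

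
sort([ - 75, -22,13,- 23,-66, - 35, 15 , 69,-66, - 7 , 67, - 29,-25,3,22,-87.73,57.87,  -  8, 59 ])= [ - 87.73, - 75, - 66, - 66, - 35,  -  29,-25,-23, -22, - 8,  -  7,  3,13, 15, 22, 57.87,59,67,  69]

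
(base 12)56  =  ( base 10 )66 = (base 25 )2G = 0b1000010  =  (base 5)231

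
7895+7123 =15018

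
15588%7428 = 732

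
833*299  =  249067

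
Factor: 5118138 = 2^1*3^2*284341^1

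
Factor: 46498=2^1*67^1*347^1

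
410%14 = 4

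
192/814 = 96/407 = 0.24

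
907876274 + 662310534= 1570186808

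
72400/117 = 72400/117= 618.80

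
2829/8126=2829/8126 = 0.35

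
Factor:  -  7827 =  - 3^1*2609^1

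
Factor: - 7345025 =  - 5^2*79^1*3719^1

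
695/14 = 49 + 9/14= 49.64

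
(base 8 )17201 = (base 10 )7809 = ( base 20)ja9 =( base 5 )222214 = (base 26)be9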